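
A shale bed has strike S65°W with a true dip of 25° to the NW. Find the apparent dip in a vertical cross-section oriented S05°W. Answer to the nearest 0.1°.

The strike is S65°W and the section trends S05°W; the acute angle between them is β = 60°.
tan α = tan 25° × sin 60° = 0.4663 × 0.8660 = 0.4038
α = arctan(0.4038) = 21.99°

22.0°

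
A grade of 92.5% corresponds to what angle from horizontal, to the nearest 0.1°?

tan θ = 92.5/100 = 0.9250
θ = arctan(0.9250) = 42.77°

42.8°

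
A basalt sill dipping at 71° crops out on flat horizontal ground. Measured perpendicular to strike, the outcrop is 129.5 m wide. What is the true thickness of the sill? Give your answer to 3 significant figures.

122 m

True thickness t = w · sin(dip) = 129.5 × sin 71°
t = 129.5 × 0.9455 = 122.445 m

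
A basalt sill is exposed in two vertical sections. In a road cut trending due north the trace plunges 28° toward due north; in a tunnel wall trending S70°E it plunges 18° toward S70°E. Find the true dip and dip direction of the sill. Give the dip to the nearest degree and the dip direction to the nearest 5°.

true dip 37°, dip direction 045°

Represent each trace as a vector plunging at its apparent dip toward its trend (east-north-up frame): v₁ = (0.000, 0.883, -0.469), v₂ = (0.894, -0.325, -0.309).
Cross product v₁ × v₂ gives the pole to the plane: n ∝ (0.426, 0.420, 0.789).
True dip = arccos(n_z / |n|) = arccos(0.7972) = 37.1°.
Dip direction = azimuth of (n_x, n_y) = atan2(0.426, 0.420) = 45°.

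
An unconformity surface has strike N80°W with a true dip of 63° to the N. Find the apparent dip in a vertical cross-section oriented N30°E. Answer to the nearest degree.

62°

The section lies 70° from the strike.
tan α = tan 63° × sin 70° = 1.9626 × 0.9397 = 1.8443
α = arctan(1.8443) = 61.53°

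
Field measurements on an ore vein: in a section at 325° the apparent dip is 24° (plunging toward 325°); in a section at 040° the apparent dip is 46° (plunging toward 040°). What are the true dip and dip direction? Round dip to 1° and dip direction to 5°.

The two traces are lines in the plane: v₁ = (sin 325°·cos 24°, cos 325°·cos 24°, −sin 24°), v₂ = (sin 40°·cos 46°, cos 40°·cos 46°, −sin 46°).
The plane normal is n = v₁ × v₂ ∝ (0.322, 0.559, 0.613).
True dip = arccos(n_z / |n|) = arccos(0.6891) = 46.4°.
The horizontal component of n points toward azimuth atan2(n_x, n_y) = 30°, the dip direction.

true dip 46°, dip direction 030°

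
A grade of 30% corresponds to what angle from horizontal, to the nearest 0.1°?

16.7°

tan θ = 30/100 = 0.3000
θ = arctan(0.3000) = 16.70°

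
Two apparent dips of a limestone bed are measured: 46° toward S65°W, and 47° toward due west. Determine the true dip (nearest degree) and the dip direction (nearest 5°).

Represent each trace as a vector plunging at its apparent dip toward its trend (east-north-up frame): v₁ = (-0.630, -0.294, -0.719), v₂ = (-0.682, -0.000, -0.731).
n = v₁ × v₂ = (-0.215, -0.030, 0.200) (taken with n_z > 0).
tan δ = √(n_x²+n_y²)/n_z = 0.217/0.200, so δ = 47.3°.
The horizontal component of n points toward azimuth atan2(n_x, n_y) = 262°, the dip direction.

true dip 47°, dip direction 260°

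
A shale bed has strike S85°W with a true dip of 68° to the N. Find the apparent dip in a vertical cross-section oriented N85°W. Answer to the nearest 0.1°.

Angle between strike (S85°W) and section (N85°W): β = 10°.
tan(apparent dip) = tan 68° · sin 10° = 0.4298
apparent dip = arctan 0.4298 = 23.26°

23.3°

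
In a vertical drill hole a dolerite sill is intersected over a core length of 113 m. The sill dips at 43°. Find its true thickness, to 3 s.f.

82.6 m

True thickness t = h · cos(dip) = 113 × cos 43°
t = 113 × 0.7314 = 82.643 m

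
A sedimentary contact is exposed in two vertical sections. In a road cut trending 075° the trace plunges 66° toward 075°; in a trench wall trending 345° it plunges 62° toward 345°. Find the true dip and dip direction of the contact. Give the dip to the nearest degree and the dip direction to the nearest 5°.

true dip 71°, dip direction 035°

Represent each trace as a vector plunging at its apparent dip toward its trend (east-north-up frame): v₁ = (0.393, 0.105, -0.914), v₂ = (-0.122, 0.453, -0.883).
Cross product v₁ × v₂ gives the pole to the plane: n ∝ (0.321, 0.458, 0.191).
Dip δ = arctan(|n_h|/n_z) = arctan(0.559/0.191) = 71.2°.
Dip direction = atan2(0.321, 0.458) = 35° (azimuth of n's horizontal projection).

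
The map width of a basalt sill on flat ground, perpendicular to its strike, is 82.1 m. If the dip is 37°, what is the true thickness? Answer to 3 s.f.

49.4 m

True thickness t = w · sin(dip) = 82.1 × sin 37°
t = 82.1 × 0.6018 = 49.409 m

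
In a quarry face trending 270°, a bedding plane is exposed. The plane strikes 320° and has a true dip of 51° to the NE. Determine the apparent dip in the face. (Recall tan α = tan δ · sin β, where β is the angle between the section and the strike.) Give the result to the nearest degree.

43°

The section lies 50° from the strike.
tan(apparent dip) = tan 51° · sin 50° = 0.9460
apparent dip = arctan 0.9460 = 43.41°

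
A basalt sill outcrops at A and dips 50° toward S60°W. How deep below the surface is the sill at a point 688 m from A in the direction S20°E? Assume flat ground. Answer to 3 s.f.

142 m

The hole lies 80° from the dip direction, so the down-dip offset is 688 × cos 80° = 119.47 m.
Depth = down-dip offset × tan(dip) = 119.47 × tan 50° = 119.47 × 1.1918
Depth = 142.38 m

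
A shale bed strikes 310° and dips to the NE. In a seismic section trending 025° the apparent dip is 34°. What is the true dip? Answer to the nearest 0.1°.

The section is 75° from the strike.
tan δ = tan α / sin β = tan 34° / sin 75° = 0.6745 / 0.9659 = 0.6983
true dip = arctan 0.6983 = 34.93°

34.9°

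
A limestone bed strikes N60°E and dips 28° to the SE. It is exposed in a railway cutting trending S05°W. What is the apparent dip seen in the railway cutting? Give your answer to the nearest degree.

24°

The section lies 55° from the strike.
tan(apparent dip) = tan 28° · sin 55° = 0.4356
apparent dip = arctan 0.4356 = 23.54°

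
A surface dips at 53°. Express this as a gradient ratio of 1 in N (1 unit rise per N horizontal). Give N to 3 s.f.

1 in 0.754

1 : N means tan θ = 1/N, so N = 1/tan 53° = 1/1.3270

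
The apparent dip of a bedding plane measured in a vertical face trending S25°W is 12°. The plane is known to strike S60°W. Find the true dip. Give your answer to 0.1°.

20.3°

β = acute angle between strike S60°W and section S25°W = 35°.
tan(true dip) = tan 12° / sin 35° = 0.3706
δ = arctan(0.3706) = 20.33°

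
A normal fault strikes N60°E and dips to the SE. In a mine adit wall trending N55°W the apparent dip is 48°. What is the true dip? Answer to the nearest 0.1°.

50.8°

The section is 65° from the strike.
tan(true dip) = tan 48° / sin 65° = 1.2254
δ = arctan(1.2254) = 50.78°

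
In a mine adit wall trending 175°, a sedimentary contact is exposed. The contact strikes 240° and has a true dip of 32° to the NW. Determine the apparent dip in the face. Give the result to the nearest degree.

The section lies 65° from the strike.
tan(apparent dip) = tan 32° · sin 65° = 0.5663
α = arctan(0.5663) = 29.52°

30°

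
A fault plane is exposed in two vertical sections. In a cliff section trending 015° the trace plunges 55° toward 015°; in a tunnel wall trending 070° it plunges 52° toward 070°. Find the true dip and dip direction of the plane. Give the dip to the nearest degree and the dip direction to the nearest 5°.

true dip 57°, dip direction 035°

The two traces are lines in the plane: v₁ = (sin 15°·cos 55°, cos 15°·cos 55°, −sin 55°), v₂ = (sin 70°·cos 52°, cos 70°·cos 52°, −sin 52°).
n = v₁ × v₂ = (0.264, 0.357, 0.289) (taken with n_z > 0).
Dip δ = arctan(|n_h|/n_z) = arctan(0.444/0.289) = 56.9°.
Dip direction = atan2(0.264, 0.357) = 36° (azimuth of n's horizontal projection).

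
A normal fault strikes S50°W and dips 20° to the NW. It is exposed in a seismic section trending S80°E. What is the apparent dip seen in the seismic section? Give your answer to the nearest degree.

16°

The section lies 50° from the strike.
tan(apparent dip) = tan 20° · sin 50° = 0.2788
α = arctan(0.2788) = 15.58°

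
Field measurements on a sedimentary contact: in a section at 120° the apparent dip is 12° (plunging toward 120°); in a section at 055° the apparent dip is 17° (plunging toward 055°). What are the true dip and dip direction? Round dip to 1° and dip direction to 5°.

true dip 18°, dip direction 070°

Represent each trace as a vector plunging at its apparent dip toward its trend (east-north-up frame): v₁ = (0.847, -0.489, -0.208), v₂ = (0.783, 0.549, -0.292).
Cross product v₁ × v₂ gives the pole to the plane: n ∝ (0.257, 0.085, 0.848).
Dip δ = arctan(|n_h|/n_z) = arctan(0.271/0.848) = 17.7°.
Dip direction = atan2(0.257, 0.085) = 72° (azimuth of n's horizontal projection).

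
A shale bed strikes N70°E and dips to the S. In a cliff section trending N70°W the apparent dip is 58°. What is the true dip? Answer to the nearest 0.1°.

68.1°

The section is 40° from the strike.
tan δ = tan α / sin β = tan 58° / sin 40° = 1.6003 / 0.6428 = 2.4897
δ = arctan(2.4897) = 68.12°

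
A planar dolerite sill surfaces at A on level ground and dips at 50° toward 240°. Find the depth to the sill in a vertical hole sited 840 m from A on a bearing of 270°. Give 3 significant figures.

The hole lies 30° from the dip direction, so the down-dip offset is 840 × cos 30° = 727.46 m.
Depth = down-dip offset × tan(dip) = 727.46 × tan 50° = 727.46 × 1.1918
Depth = 866.95 m

867 m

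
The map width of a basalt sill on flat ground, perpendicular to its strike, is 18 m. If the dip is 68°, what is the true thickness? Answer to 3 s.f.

16.7 m

True thickness t = w · sin(dip) = 18 × sin 68°
t = 18 × 0.9272 = 16.689 m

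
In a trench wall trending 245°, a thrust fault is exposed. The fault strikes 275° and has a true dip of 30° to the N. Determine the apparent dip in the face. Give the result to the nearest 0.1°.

Angle between strike (275°) and section (245°): β = 30°.
tan(apparent dip) = tan 30° · sin 30° = 0.2887
apparent dip = arctan 0.2887 = 16.10°

16.1°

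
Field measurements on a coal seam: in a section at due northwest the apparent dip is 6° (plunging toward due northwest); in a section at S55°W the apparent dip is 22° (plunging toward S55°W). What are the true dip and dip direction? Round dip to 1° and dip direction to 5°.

true dip 22°, dip direction 240°

Each apparent-dip line lies in the plane. As unit vectors (x east, y north, z up), v₁ plunges 6°→due northwest and v₂ plunges 22°→S55°W.
The plane normal is n = v₁ × v₂ ∝ (-0.319, -0.184, 0.908).
True dip = arccos(n_z / |n|) = arccos(0.9267) = 22.1°.
The horizontal component of n points toward azimuth atan2(n_x, n_y) = 240°, the dip direction.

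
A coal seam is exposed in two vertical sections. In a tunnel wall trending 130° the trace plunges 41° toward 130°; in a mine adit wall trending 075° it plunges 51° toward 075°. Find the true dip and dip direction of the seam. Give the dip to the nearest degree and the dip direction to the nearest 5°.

Each apparent-dip line lies in the plane. As unit vectors (x east, y north, z up), v₁ plunges 41°→130° and v₂ plunges 51°→075°.
The plane normal is n = v₁ × v₂ ∝ (0.484, 0.050, 0.389).
Dip δ = arctan(|n_h|/n_z) = arctan(0.486/0.389) = 51.3°.
The horizontal component of n points toward azimuth atan2(n_x, n_y) = 84°, the dip direction.

true dip 51°, dip direction 085°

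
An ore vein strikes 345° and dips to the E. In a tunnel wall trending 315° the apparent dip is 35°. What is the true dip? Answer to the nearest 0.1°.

The section is 30° from the strike.
tan δ = tan α / sin β = tan 35° / sin 30° = 0.7002 / 0.5000 = 1.4004
true dip = arctan 1.4004 = 54.47°

54.5°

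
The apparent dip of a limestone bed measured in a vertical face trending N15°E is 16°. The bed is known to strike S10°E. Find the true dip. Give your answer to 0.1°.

34.2°

β = acute angle between strike S10°E and section N15°E = 25°.
tan δ = tan α / sin β = tan 16° / sin 25° = 0.2867 / 0.4226 = 0.6785
δ = arctan(0.6785) = 34.16°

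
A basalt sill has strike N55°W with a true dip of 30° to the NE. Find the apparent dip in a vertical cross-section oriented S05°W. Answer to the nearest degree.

The strike is N55°W and the section trends S05°W; the acute angle between them is β = 60°.
tan α = tan 30° × sin 60° = 0.5774 × 0.8660 = 0.5000
apparent dip = arctan 0.5000 = 26.57°

27°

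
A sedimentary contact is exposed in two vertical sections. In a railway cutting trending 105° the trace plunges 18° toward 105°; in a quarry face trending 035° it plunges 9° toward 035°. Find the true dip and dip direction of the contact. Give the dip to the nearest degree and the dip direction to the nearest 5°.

Each apparent-dip line lies in the plane. As unit vectors (x east, y north, z up), v₁ plunges 18°→105° and v₂ plunges 9°→035°.
n = v₁ × v₂ = (0.289, -0.031, 0.883) (taken with n_z > 0).
True dip = arccos(n_z / |n|) = arccos(0.9500) = 18.2°.
Dip direction = atan2(0.289, -0.031) = 96° (azimuth of n's horizontal projection).

true dip 18°, dip direction 095°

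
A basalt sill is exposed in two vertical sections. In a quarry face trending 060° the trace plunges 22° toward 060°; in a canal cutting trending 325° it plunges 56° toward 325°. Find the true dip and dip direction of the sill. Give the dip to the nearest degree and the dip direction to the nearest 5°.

true dip 58°, dip direction 345°

Each apparent-dip line lies in the plane. As unit vectors (x east, y north, z up), v₁ plunges 22°→060° and v₂ plunges 56°→325°.
Cross product v₁ × v₂ gives the pole to the plane: n ∝ (-0.213, 0.786, 0.517).
Dip δ = arctan(|n_h|/n_z) = arctan(0.814/0.517) = 57.6°.
Dip direction = atan2(-0.213, 0.786) = 345° (azimuth of n's horizontal projection).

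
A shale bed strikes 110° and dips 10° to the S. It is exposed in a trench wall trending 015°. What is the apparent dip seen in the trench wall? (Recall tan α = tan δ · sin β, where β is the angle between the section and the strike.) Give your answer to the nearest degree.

The strike is 110° and the section trends 015°; the acute angle between them is β = 85°.
tan α = tan 10° × sin 85° = 0.1763 × 0.9962 = 0.1757
α = arctan(0.1757) = 9.96°

10°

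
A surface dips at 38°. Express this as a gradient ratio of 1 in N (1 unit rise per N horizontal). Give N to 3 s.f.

1 : N means tan θ = 1/N, so N = 1/tan 38° = 1/0.7813

1 in 1.28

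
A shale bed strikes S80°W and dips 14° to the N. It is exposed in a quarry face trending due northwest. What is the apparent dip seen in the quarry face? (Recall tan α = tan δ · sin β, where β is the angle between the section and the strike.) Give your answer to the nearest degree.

Angle between strike (S80°W) and section (due northwest): β = 55°.
tan α = tan 14° × sin 55° = 0.2493 × 0.8192 = 0.2042
apparent dip = arctan 0.2042 = 11.54°

12°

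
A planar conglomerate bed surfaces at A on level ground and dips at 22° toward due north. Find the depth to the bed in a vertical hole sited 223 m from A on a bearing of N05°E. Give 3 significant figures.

89.8 m

The hole lies 5° from the dip direction, so the down-dip offset is 223 × cos 5° = 222.15 m.
Depth = down-dip offset × tan(dip) = 222.15 × tan 22° = 222.15 × 0.4040
Depth = 89.75 m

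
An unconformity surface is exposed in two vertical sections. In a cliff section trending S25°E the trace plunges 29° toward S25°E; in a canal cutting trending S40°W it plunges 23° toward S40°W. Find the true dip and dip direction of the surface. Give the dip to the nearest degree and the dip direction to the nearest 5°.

true dip 31°, dip direction 175°

The two traces are lines in the plane: v₁ = (sin 155°·cos 29°, cos 155°·cos 29°, −sin 29°), v₂ = (sin 220°·cos 23°, cos 220°·cos 23°, −sin 23°).
n = v₁ × v₂ = (0.032, -0.431, 0.730) (taken with n_z > 0).
True dip = arccos(n_z / |n|) = arccos(0.8602) = 30.7°.
Dip direction = azimuth of (n_x, n_y) = atan2(0.032, -0.431) = 176°.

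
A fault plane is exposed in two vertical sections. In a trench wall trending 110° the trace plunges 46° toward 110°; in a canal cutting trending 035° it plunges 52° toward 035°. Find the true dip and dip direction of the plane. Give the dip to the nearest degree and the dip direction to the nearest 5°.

Represent each trace as a vector plunging at its apparent dip toward its trend (east-north-up frame): v₁ = (0.653, -0.238, -0.719), v₂ = (0.353, 0.504, -0.788).
Cross product v₁ × v₂ gives the pole to the plane: n ∝ (0.550, 0.260, 0.413).
Dip δ = arctan(|n_h|/n_z) = arctan(0.609/0.413) = 55.8°.
The horizontal component of n points toward azimuth atan2(n_x, n_y) = 65°, the dip direction.

true dip 56°, dip direction 065°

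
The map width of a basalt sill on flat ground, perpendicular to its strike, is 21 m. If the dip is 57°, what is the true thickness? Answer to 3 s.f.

17.6 m

True thickness t = w · sin(dip) = 21 × sin 57°
t = 21 × 0.8387 = 17.612 m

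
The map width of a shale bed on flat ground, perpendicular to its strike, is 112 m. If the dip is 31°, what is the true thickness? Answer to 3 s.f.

57.7 m

True thickness t = w · sin(dip) = 112 × sin 31°
t = 112 × 0.5150 = 57.684 m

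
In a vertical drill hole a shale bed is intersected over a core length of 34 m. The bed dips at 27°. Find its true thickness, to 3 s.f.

30.3 m

True thickness t = h · cos(dip) = 34 × cos 27°
t = 34 × 0.8910 = 30.294 m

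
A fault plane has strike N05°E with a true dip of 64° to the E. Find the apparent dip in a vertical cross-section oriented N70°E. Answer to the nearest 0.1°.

The section lies 65° from the strike.
tan α = tan 64° × sin 65° = 2.0503 × 0.9063 = 1.8582
α = arctan(1.8582) = 61.71°

61.7°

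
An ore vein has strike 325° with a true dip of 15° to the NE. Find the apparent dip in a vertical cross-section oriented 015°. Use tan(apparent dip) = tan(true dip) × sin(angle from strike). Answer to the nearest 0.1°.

11.6°

The section lies 50° from the strike.
tan α = tan 15° × sin 50° = 0.2679 × 0.7660 = 0.2053
apparent dip = arctan 0.2053 = 11.60°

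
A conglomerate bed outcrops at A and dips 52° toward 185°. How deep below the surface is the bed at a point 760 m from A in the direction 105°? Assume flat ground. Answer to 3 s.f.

169 m

The hole lies 80° from the dip direction, so the down-dip offset is 760 × cos 80° = 131.97 m.
Depth = down-dip offset × tan(dip) = 131.97 × tan 52° = 131.97 × 1.2799
Depth = 168.92 m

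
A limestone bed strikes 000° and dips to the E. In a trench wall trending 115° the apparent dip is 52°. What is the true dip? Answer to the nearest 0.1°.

The section is 65° from the strike.
tan(true dip) = tan 52° / sin 65° = 1.4123
true dip = arctan 1.4123 = 54.70°

54.7°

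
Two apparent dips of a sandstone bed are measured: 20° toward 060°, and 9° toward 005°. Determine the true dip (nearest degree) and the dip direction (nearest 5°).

The two traces are lines in the plane: v₁ = (sin 60°·cos 20°, cos 60°·cos 20°, −sin 20°), v₂ = (sin 5°·cos 9°, cos 5°·cos 9°, −sin 9°).
The plane normal is n = v₁ × v₂ ∝ (0.263, 0.098, 0.760).
True dip = arccos(n_z / |n|) = arccos(0.9381) = 20.3°.
Dip direction = atan2(0.263, 0.098) = 70° (azimuth of n's horizontal projection).

true dip 20°, dip direction 070°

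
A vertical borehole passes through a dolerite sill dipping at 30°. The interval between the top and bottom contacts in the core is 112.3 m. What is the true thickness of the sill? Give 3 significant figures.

97.3 m

True thickness t = h · cos(dip) = 112.3 × cos 30°
t = 112.3 × 0.8660 = 97.255 m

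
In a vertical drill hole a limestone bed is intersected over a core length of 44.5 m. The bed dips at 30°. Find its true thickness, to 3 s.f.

38.5 m

True thickness t = h · cos(dip) = 44.5 × cos 30°
t = 44.5 × 0.8660 = 38.538 m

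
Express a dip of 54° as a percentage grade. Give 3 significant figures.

grade % = 100 × tan 54° = 100 × 1.3764

138%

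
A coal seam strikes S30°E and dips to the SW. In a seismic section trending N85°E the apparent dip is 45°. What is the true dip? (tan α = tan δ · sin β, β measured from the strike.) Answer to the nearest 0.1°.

The section is 65° from the strike.
tan δ = tan α / sin β = tan 45° / sin 65° = 1.0000 / 0.9063 = 1.1034
true dip = arctan 1.1034 = 47.81°

47.8°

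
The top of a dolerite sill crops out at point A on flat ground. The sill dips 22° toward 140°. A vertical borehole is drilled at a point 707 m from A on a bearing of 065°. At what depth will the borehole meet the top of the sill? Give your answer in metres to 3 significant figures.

73.9 m

The hole lies 75° from the dip direction, so the down-dip offset is 707 × cos 75° = 182.99 m.
Depth = down-dip offset × tan(dip) = 182.99 × tan 22° = 182.99 × 0.4040
Depth = 73.93 m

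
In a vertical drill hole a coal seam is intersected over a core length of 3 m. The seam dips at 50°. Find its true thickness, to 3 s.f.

1.93 m

True thickness t = h · cos(dip) = 3 × cos 50°
t = 3 × 0.6428 = 1.928 m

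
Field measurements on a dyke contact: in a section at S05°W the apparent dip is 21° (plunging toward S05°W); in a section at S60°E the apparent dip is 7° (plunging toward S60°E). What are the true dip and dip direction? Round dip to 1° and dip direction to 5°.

true dip 21°, dip direction 190°

The two traces are lines in the plane: v₁ = (sin 185°·cos 21°, cos 185°·cos 21°, −sin 21°), v₂ = (sin 120°·cos 7°, cos 120°·cos 7°, −sin 7°).
The plane normal is n = v₁ × v₂ ∝ (-0.065, -0.318, 0.840).
tan δ = √(n_x²+n_y²)/n_z = 0.324/0.840, so δ = 21.1°.
Dip direction = atan2(-0.065, -0.318) = 191° (azimuth of n's horizontal projection).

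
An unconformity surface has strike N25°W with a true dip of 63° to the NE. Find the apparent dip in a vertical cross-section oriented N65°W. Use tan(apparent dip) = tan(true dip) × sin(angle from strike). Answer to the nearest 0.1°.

51.6°

The strike is N25°W and the section trends N65°W; the acute angle between them is β = 40°.
tan(apparent dip) = tan 63° · sin 40° = 1.2615
apparent dip = arctan 1.2615 = 51.60°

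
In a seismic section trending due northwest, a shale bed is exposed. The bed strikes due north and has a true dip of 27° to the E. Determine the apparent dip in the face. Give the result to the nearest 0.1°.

The section lies 45° from the strike.
tan(apparent dip) = tan 27° · sin 45° = 0.3603
α = arctan(0.3603) = 19.81°

19.8°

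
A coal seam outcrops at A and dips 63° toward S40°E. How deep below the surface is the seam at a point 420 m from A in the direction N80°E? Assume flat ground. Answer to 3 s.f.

The hole lies 60° from the dip direction, so the down-dip offset is 420 × cos 60° = 210.00 m.
Depth = down-dip offset × tan(dip) = 210.00 × tan 63° = 210.00 × 1.9626
Depth = 412.15 m

412 m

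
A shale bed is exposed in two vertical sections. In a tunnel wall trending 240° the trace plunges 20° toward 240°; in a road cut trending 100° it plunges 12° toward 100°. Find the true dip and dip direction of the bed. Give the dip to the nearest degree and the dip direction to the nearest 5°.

true dip 40°, dip direction 175°

The two traces are lines in the plane: v₁ = (sin 240°·cos 20°, cos 240°·cos 20°, −sin 20°), v₂ = (sin 100°·cos 12°, cos 100°·cos 12°, −sin 12°).
n = v₁ × v₂ = (0.040, -0.499, 0.591) (taken with n_z > 0).
True dip = arccos(n_z / |n|) = arccos(0.7632) = 40.3°.
Dip direction = atan2(0.040, -0.499) = 175° (azimuth of n's horizontal projection).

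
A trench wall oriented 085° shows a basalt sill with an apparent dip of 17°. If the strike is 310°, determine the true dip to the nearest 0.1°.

The section is 45° from the strike.
tan δ = tan α / sin β = tan 17° / sin 45° = 0.3057 / 0.7071 = 0.4324
δ = arctan(0.4324) = 23.38°

23.4°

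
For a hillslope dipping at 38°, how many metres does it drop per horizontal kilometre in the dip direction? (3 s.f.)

781 m

drop per km = 1000 × tan 38° = 1000 × 0.7813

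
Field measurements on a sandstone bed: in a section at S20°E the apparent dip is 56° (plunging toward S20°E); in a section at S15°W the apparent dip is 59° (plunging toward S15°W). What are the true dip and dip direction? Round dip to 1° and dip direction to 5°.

Each apparent-dip line lies in the plane. As unit vectors (x east, y north, z up), v₁ plunges 56°→S20°E and v₂ plunges 59°→S15°W.
n = v₁ × v₂ = (-0.038, -0.274, 0.165) (taken with n_z > 0).
tan δ = √(n_x²+n_y²)/n_z = 0.277/0.165, so δ = 59.2°.
Dip direction = azimuth of (n_x, n_y) = atan2(-0.038, -0.274) = 188°.

true dip 59°, dip direction 190°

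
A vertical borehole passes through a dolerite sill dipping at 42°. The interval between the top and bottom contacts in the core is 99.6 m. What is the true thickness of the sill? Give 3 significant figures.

74.0 m

True thickness t = h · cos(dip) = 99.6 × cos 42°
t = 99.6 × 0.7431 = 74.017 m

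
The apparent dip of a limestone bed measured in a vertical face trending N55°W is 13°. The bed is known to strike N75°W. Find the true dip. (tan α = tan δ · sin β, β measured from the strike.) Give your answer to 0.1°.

The section is 20° from the strike.
tan(true dip) = tan 13° / sin 20° = 0.6750
δ = arctan(0.6750) = 34.02°

34.0°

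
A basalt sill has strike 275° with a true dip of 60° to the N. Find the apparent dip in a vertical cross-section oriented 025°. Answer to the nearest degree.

58°

Angle between strike (275°) and section (025°): β = 70°.
tan(apparent dip) = tan 60° · sin 70° = 1.6276
apparent dip = arctan 1.6276 = 58.43°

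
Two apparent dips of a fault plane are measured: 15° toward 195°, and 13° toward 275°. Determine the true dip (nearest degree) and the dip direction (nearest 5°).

Each apparent-dip line lies in the plane. As unit vectors (x east, y north, z up), v₁ plunges 15°→195° and v₂ plunges 13°→275°.
n = v₁ × v₂ = (-0.232, -0.195, 0.927) (taken with n_z > 0).
Dip δ = arctan(|n_h|/n_z) = arctan(0.303/0.927) = 18.1°.
The horizontal component of n points toward azimuth atan2(n_x, n_y) = 230°, the dip direction.

true dip 18°, dip direction 230°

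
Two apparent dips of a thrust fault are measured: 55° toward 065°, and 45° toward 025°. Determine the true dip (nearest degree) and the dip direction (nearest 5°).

true dip 55°, dip direction 070°

Each apparent-dip line lies in the plane. As unit vectors (x east, y north, z up), v₁ plunges 55°→065° and v₂ plunges 45°→025°.
n = v₁ × v₂ = (0.354, 0.123, 0.261) (taken with n_z > 0).
True dip = arccos(n_z / |n|) = arccos(0.5716) = 55.1°.
The horizontal component of n points toward azimuth atan2(n_x, n_y) = 71°, the dip direction.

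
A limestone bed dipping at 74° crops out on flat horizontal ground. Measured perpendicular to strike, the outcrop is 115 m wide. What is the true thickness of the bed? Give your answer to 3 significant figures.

111 m

True thickness t = w · sin(dip) = 115 × sin 74°
t = 115 × 0.9613 = 110.545 m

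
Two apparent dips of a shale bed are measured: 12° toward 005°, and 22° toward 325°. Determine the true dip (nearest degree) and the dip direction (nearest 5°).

Represent each trace as a vector plunging at its apparent dip toward its trend (east-north-up frame): v₁ = (0.085, 0.974, -0.208), v₂ = (-0.532, 0.760, -0.375).
Cross product v₁ × v₂ gives the pole to the plane: n ∝ (-0.207, 0.143, 0.583).
tan δ = √(n_x²+n_y²)/n_z = 0.251/0.583, so δ = 23.3°.
Dip direction = atan2(-0.207, 0.143) = 305° (azimuth of n's horizontal projection).

true dip 23°, dip direction 305°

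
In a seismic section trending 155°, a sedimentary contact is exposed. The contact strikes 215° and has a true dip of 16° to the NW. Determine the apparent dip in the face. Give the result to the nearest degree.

Angle between strike (215°) and section (155°): β = 60°.
tan α = tan 16° × sin 60° = 0.2867 × 0.8660 = 0.2483
α = arctan(0.2483) = 13.95°

14°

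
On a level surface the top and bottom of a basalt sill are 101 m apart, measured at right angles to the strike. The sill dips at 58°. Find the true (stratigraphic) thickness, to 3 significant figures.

True thickness t = w · sin(dip) = 101 × sin 58°
t = 101 × 0.8480 = 85.653 m

85.7 m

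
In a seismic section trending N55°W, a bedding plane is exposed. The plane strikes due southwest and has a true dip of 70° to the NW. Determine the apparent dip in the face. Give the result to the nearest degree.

The section lies 80° from the strike.
tan α = tan 70° × sin 80° = 2.7475 × 0.9848 = 2.7057
apparent dip = arctan 2.7057 = 69.72°

70°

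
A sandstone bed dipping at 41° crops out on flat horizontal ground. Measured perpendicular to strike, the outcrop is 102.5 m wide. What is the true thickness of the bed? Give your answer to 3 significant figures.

True thickness t = w · sin(dip) = 102.5 × sin 41°
t = 102.5 × 0.6561 = 67.246 m

67.2 m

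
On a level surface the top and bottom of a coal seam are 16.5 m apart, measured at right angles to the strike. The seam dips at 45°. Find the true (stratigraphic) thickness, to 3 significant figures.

True thickness t = w · sin(dip) = 16.5 × sin 45°
t = 16.5 × 0.7071 = 11.667 m

11.7 m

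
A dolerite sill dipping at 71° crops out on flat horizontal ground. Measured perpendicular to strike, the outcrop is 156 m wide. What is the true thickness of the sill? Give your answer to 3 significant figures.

148 m

True thickness t = w · sin(dip) = 156 × sin 71°
t = 156 × 0.9455 = 147.501 m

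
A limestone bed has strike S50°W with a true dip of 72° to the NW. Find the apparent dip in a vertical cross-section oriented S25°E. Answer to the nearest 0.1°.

71.4°

Angle between strike (S50°W) and section (S25°E): β = 75°.
tan α = tan 72° × sin 75° = 3.0777 × 0.9659 = 2.9728
α = arctan(2.9728) = 71.41°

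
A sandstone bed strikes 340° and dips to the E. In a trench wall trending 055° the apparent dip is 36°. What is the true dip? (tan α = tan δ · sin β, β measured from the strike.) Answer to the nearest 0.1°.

36.9°

β = acute angle between strike 340° and section 055° = 75°.
tan(true dip) = tan 36° / sin 75° = 0.7522
δ = arctan(0.7522) = 36.95°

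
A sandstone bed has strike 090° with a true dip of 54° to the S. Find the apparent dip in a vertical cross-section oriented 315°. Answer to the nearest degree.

The section lies 45° from the strike.
tan α = tan 54° × sin 45° = 1.3764 × 0.7071 = 0.9732
apparent dip = arctan 0.9732 = 44.22°

44°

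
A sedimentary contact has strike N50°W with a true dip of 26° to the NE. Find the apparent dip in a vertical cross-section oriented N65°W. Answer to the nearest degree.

7°

Angle between strike (N50°W) and section (N65°W): β = 15°.
tan(apparent dip) = tan 26° · sin 15° = 0.1262
α = arctan(0.1262) = 7.19°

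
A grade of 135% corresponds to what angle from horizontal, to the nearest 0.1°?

tan θ = 135/100 = 1.3500
θ = arctan(1.3500) = 53.47°

53.5°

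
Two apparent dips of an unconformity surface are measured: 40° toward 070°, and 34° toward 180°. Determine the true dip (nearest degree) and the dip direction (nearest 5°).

true dip 53°, dip direction 120°

Represent each trace as a vector plunging at its apparent dip toward its trend (east-north-up frame): v₁ = (0.720, 0.262, -0.643), v₂ = (0.000, -0.829, -0.559).
n = v₁ × v₂ = (0.679, -0.403, 0.597) (taken with n_z > 0).
True dip = arccos(n_z / |n|) = arccos(0.6029) = 52.9°.
The horizontal component of n points toward azimuth atan2(n_x, n_y) = 121°, the dip direction.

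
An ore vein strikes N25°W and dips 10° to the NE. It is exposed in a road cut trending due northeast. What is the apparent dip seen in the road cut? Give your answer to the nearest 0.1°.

9.4°

Angle between strike (N25°W) and section (due northeast): β = 70°.
tan α = tan 10° × sin 70° = 0.1763 × 0.9397 = 0.1657
α = arctan(0.1657) = 9.41°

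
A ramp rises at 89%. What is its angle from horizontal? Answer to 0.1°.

tan θ = 89/100 = 0.8900
θ = arctan(0.8900) = 41.67°

41.7°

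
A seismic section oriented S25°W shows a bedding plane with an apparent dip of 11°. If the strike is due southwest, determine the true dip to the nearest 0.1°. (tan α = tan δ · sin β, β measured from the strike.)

The section is 20° from the strike.
tan δ = tan α / sin β = tan 11° / sin 20° = 0.1944 / 0.3420 = 0.5683
δ = arctan(0.5683) = 29.61°

29.6°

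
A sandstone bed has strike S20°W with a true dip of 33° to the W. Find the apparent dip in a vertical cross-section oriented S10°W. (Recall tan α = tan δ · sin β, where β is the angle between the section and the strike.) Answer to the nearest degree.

6°

Angle between strike (S20°W) and section (S10°W): β = 10°.
tan α = tan 33° × sin 10° = 0.6494 × 0.1736 = 0.1128
α = arctan(0.1128) = 6.43°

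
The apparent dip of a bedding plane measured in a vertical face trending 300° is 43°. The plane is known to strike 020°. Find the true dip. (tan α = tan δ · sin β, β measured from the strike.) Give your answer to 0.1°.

43.4°

β = acute angle between strike 020° and section 300° = 80°.
tan(true dip) = tan 43° / sin 80° = 0.9469
δ = arctan(0.9469) = 43.44°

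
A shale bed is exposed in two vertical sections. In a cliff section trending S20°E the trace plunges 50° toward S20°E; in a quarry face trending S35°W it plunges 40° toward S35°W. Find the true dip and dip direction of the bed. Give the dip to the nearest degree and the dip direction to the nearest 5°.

Each apparent-dip line lies in the plane. As unit vectors (x east, y north, z up), v₁ plunges 50°→S20°E and v₂ plunges 40°→S35°W.
The plane normal is n = v₁ × v₂ ∝ (0.092, -0.478, 0.403).
True dip = arccos(n_z / |n|) = arccos(0.6381) = 50.4°.
Dip direction = azimuth of (n_x, n_y) = atan2(0.092, -0.478) = 169°.

true dip 50°, dip direction 170°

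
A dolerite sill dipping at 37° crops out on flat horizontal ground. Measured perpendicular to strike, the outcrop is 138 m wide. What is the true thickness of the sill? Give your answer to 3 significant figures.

83.1 m

True thickness t = w · sin(dip) = 138 × sin 37°
t = 138 × 0.6018 = 83.050 m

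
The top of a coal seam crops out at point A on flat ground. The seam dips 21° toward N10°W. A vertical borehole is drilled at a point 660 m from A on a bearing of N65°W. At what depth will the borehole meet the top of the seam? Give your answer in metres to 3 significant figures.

145 m

The hole lies 55° from the dip direction, so the down-dip offset is 660 × cos 55° = 378.56 m.
Depth = down-dip offset × tan(dip) = 378.56 × tan 21° = 378.56 × 0.3839
Depth = 145.32 m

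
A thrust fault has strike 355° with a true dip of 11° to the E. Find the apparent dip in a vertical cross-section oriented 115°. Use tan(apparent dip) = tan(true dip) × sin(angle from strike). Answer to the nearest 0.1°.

The strike is 355° and the section trends 115°; the acute angle between them is β = 60°.
tan α = tan 11° × sin 60° = 0.1944 × 0.8660 = 0.1683
apparent dip = arctan 0.1683 = 9.56°

9.6°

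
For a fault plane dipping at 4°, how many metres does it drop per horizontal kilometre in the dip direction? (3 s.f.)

69.9 m

drop per km = 1000 × tan 4° = 1000 × 0.0699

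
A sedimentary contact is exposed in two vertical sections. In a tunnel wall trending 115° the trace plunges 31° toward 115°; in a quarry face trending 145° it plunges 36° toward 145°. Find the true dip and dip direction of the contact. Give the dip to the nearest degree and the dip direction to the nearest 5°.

true dip 36°, dip direction 150°

The two traces are lines in the plane: v₁ = (sin 115°·cos 31°, cos 115°·cos 31°, −sin 31°), v₂ = (sin 145°·cos 36°, cos 145°·cos 36°, −sin 36°).
n = v₁ × v₂ = (0.128, -0.218, 0.347) (taken with n_z > 0).
tan δ = √(n_x²+n_y²)/n_z = 0.253/0.347, so δ = 36.1°.
Dip direction = atan2(0.128, -0.218) = 149° (azimuth of n's horizontal projection).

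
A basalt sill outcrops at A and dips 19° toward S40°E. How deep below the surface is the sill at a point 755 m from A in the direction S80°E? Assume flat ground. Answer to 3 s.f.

199 m

The hole lies 40° from the dip direction, so the down-dip offset is 755 × cos 40° = 578.36 m.
Depth = down-dip offset × tan(dip) = 578.36 × tan 19° = 578.36 × 0.3443
Depth = 199.15 m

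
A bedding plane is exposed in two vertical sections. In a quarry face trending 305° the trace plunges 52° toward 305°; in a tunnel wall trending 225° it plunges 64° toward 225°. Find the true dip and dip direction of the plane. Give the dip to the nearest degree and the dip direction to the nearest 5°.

true dip 66°, dip direction 250°

Each apparent-dip line lies in the plane. As unit vectors (x east, y north, z up), v₁ plunges 52°→305° and v₂ plunges 64°→225°.
n = v₁ × v₂ = (-0.562, -0.209, 0.266) (taken with n_z > 0).
Dip δ = arctan(|n_h|/n_z) = arctan(0.599/0.266) = 66.1°.
Dip direction = azimuth of (n_x, n_y) = atan2(-0.562, -0.209) = 250°.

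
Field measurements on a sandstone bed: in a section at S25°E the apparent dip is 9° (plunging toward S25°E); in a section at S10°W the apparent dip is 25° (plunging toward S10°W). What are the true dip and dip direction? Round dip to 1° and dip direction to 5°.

The two traces are lines in the plane: v₁ = (sin 155°·cos 9°, cos 155°·cos 9°, −sin 9°), v₂ = (sin 190°·cos 25°, cos 190°·cos 25°, −sin 25°).
Cross product v₁ × v₂ gives the pole to the plane: n ∝ (-0.239, -0.201, 0.513).
tan δ = √(n_x²+n_y²)/n_z = 0.312/0.513, so δ = 31.3°.
Dip direction = azimuth of (n_x, n_y) = atan2(-0.239, -0.201) = 230°.

true dip 31°, dip direction 230°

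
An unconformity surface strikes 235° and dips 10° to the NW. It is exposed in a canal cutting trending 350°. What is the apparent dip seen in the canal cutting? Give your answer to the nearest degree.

9°

The strike is 235° and the section trends 350°; the acute angle between them is β = 65°.
tan(apparent dip) = tan 10° · sin 65° = 0.1598
α = arctan(0.1598) = 9.08°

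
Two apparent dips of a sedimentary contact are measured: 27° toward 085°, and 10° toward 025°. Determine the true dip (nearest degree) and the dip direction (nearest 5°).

true dip 27°, dip direction 095°

Each apparent-dip line lies in the plane. As unit vectors (x east, y north, z up), v₁ plunges 27°→085° and v₂ plunges 10°→025°.
The plane normal is n = v₁ × v₂ ∝ (0.392, -0.035, 0.760).
tan δ = √(n_x²+n_y²)/n_z = 0.393/0.760, so δ = 27.4°.
Dip direction = azimuth of (n_x, n_y) = atan2(0.392, -0.035) = 95°.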